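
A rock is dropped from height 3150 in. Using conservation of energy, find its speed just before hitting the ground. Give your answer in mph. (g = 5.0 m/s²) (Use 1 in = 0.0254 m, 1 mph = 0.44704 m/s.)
Convert to SI: h = 80.01 m
mgh = ½mv² ⇒ v = √(2gh) = √(2·5.0·80.01) = 28.286 m/s = 63.27 mph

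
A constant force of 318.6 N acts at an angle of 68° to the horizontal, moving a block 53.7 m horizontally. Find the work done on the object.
W = F·d·cosθ = (318.6)(53.7)cos(68°) = 6409 J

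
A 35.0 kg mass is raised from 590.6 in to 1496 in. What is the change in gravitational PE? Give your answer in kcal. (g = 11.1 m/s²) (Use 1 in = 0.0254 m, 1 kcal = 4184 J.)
Convert to SI: m = 35.0 kg, Δh = 22.9972 m
ΔPE = mgΔh = (35.0)(11.1)(22.9972) = 8934.4 J = 2.135 kcal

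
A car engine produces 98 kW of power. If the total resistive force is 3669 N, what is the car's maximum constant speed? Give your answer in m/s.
P = Fv ⇒ v = P/F = 98000 W/3669.0 N = 26.71 m/s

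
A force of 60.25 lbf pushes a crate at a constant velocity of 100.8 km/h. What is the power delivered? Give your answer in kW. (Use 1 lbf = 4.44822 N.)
Convert to SI: F = 268.005 N, v = 28.0 m/s
P = Fv = (268.005)(28.0) = 7504.15 W = 7.504 kW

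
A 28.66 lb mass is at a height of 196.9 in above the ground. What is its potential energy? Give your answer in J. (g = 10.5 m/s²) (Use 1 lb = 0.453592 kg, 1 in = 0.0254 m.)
Convert to SI: m = 12.9999 kg, h = 5.00126 m
PE = mgh = (12.9999)(10.5)(5.00126) = 682.7 J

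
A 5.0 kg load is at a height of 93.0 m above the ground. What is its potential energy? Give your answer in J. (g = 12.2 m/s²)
PE = mgh = (5.0)(12.2)(93.0) = 5673 J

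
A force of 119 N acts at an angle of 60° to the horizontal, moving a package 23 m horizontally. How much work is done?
W = F·d·cosθ = (119)(23)cos(60°) = 1369 J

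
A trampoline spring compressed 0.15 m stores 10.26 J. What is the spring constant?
k = 2·PE/x² = 2·10.26/(0.15)² = 912.0 N/m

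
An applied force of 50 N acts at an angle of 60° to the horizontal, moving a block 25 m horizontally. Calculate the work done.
W = F·d·cosθ = (50)(25)cos(60°) = 625.0 J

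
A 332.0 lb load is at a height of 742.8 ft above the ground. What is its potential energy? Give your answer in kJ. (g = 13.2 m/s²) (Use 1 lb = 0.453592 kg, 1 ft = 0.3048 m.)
Convert to SI: m = 150.593 kg, h = 226.405 m
PE = mgh = (150.593)(13.2)(226.405) = 450054 J = 450.1 kJ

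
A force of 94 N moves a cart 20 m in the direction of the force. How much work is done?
W = F·d = (94)(20) = 1880 J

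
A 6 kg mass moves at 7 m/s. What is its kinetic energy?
KE = ½mv² = ½(6)(7)² = 147.0 J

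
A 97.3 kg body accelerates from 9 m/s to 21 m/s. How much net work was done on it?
W = ΔKE = ½m(v₂² − v₁²) = ½(97.3)(21² − 9²) = 17514.0 J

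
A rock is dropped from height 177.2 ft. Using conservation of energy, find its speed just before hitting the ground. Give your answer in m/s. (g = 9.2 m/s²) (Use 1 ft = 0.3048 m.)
Convert to SI: h = 54.0106 m
mgh = ½mv² ⇒ v = √(2gh) = √(2·9.2·54.0106) = 31.52 m/s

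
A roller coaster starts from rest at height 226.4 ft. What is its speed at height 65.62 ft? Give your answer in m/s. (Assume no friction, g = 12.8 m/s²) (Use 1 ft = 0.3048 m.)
Convert to SI: h₁−h₂ = 49.0057 m
mgh₁ = mgh₂ + ½mv² ⇒ v = √(2g(h₁−h₂)) = √(2·12.8·49.0057) = 35.42 m/s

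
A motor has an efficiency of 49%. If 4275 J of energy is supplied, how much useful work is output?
W_out = η·W_in = 0.49·4275 = 2094.75 J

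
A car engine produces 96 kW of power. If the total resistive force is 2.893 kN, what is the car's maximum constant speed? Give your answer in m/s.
Convert to SI: F = 2893.0 N
P = Fv ⇒ v = P/F = 96000 W/2893.0 N = 33.18 m/s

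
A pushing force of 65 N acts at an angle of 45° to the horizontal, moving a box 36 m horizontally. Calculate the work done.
W = F·d·cosθ = (65)(36)cos(45°) = 1655 J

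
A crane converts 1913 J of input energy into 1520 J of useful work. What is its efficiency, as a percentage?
η = W_out/W_in = 1520/1913 = 79.46%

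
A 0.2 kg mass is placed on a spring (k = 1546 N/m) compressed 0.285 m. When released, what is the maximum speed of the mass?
½kx² = ½mv² ⇒ v = x√(k/m) = (0.285)√(1546/0.2) = 25.06 m/s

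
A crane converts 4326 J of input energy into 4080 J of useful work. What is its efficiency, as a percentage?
η = W_out/W_in = 4080/4326 = 94.31%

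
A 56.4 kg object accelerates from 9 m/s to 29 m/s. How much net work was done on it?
W = ΔKE = ½m(v₂² − v₁²) = ½(56.4)(29² − 9²) = 21432.0 J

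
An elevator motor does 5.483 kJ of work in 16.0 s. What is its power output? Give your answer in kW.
Convert to SI: W = 5483.0 J, t = 16.0 s
P = W/t = 5483.0/16.0 = 342.688 W = 0.3427 kW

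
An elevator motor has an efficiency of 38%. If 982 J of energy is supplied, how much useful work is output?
W_out = η·W_in = 0.38·982 = 373.16 J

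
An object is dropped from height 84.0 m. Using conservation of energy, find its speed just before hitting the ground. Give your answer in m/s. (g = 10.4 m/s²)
mgh = ½mv² ⇒ v = √(2gh) = √(2·10.4·84.0) = 41.8 m/s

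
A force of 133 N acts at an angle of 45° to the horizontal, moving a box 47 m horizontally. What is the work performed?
W = F·d·cosθ = (133)(47)cos(45°) = 4420 J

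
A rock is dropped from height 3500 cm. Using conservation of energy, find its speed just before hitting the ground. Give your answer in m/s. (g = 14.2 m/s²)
Convert to SI: h = 35.0 m
mgh = ½mv² ⇒ v = √(2gh) = √(2·14.2·35.0) = 31.53 m/s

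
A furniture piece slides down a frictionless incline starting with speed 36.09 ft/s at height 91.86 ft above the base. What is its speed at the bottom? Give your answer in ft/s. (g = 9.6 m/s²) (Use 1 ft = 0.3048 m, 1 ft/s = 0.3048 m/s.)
Convert to SI: v₀ = 11.0002 m/s, h = 27.9989 m
½mv₀² + mgh = ½mv² ⇒ v = √(v₀² + 2gh) = √(11.0002² + 2·9.6·27.9989) = 25.6629 m/s = 84.2 ft/s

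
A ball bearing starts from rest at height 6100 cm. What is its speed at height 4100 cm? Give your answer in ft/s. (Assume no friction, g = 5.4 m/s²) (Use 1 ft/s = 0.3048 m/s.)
Convert to SI: h₁−h₂ = 20.0 m
mgh₁ = mgh₂ + ½mv² ⇒ v = √(2g(h₁−h₂)) = √(2·5.4·20.0) = 14.6969 m/s = 48.22 ft/s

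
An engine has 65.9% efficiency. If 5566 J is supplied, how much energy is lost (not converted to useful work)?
W_lost = W_in(1 − η) = 5566·(1 − 0.659) = 1898 J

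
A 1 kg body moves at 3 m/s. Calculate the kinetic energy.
KE = ½mv² = ½(1)(3)² = 4.5 J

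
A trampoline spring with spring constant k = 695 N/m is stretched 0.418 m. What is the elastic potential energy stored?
PE = ½kx² = ½(695)(0.418)² = 60.72 J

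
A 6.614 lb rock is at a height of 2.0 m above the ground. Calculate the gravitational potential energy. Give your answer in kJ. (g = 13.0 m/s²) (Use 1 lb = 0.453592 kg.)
Convert to SI: m = 3.00006 kg, h = 2.0 m
PE = mgh = (3.00006)(13.0)(2.0) = 78.0015 J = 0.078 kJ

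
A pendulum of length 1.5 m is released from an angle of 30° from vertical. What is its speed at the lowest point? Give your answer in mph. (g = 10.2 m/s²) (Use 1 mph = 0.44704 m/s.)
h = L(1 − cosθ) = 1.5(1 − cos30°) = 0.200962 m
v = √(2gh) = √(2·10.2·0.200962) = 2.02475 m/s = 4.529 mph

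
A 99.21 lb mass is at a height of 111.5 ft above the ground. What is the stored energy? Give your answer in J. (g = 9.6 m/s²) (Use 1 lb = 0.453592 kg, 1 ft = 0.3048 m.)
Convert to SI: m = 45.0009 kg, h = 33.9852 m
PE = mgh = (45.0009)(9.6)(33.9852) = 14680 J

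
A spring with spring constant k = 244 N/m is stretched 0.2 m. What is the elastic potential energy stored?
PE = ½kx² = ½(244)(0.2)² = 4.88 J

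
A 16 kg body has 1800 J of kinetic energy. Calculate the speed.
v = √(2·KE/m) = √(2·1800/16) = 15.0 m/s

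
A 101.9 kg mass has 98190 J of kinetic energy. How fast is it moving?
v = √(2·KE/m) = √(2·98190/101.9) = 43.9 m/s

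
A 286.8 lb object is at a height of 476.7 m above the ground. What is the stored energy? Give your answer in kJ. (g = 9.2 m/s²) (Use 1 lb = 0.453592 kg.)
Convert to SI: m = 130.09 kg, h = 476.7 m
PE = mgh = (130.09)(9.2)(476.7) = 570529 J = 570.5 kJ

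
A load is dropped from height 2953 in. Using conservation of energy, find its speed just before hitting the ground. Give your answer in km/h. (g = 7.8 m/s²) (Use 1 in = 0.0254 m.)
Convert to SI: h = 75.0062 m
mgh = ½mv² ⇒ v = √(2gh) = √(2·7.8·75.0062) = 34.2067 m/s = 123.1 km/h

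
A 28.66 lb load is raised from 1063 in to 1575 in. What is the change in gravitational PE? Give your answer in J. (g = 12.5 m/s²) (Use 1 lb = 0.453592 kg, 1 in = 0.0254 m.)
Convert to SI: m = 12.9999 kg, Δh = 13.0048 m
ΔPE = mgΔh = (12.9999)(12.5)(13.0048) = 2113 J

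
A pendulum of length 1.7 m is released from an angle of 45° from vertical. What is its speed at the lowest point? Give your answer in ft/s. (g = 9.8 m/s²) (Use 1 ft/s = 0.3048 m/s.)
h = L(1 − cosθ) = 1.7(1 − cos45°) = 0.497918 m
v = √(2gh) = √(2·9.8·0.497918) = 3.12397 m/s = 10.25 ft/s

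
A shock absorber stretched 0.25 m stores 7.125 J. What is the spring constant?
k = 2·PE/x² = 2·7.125/(0.25)² = 228.0 N/m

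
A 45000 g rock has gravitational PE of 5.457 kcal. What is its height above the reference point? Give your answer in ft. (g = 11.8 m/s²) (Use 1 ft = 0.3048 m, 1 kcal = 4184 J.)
Convert to SI: m = 45.0 kg, PE = 22832.1 J
h = PE/(mg) = 22832.1/(45.0·11.8) = 42.9983 m = 141.1 ft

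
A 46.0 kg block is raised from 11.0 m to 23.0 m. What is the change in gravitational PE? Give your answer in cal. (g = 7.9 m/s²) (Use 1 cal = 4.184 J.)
ΔPE = mgΔh = (46.0)(7.9)(12.0) = 4360.8 J = 1042 cal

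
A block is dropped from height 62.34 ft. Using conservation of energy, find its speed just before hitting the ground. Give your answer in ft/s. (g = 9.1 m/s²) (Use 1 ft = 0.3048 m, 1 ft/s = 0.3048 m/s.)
Convert to SI: h = 19.0012 m
mgh = ½mv² ⇒ v = √(2gh) = √(2·9.1·19.0012) = 18.5963 m/s = 61.01 ft/s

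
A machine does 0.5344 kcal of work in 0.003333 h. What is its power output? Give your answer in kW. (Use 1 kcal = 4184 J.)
Convert to SI: W = 2235.93 J, t = 11.9988 s
P = W/t = 2235.93/11.9988 = 186.346 W = 0.1863 kW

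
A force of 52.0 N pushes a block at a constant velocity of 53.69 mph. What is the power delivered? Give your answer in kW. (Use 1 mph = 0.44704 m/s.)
Convert to SI: F = 52.0 N, v = 24.0016 m/s
P = Fv = (52.0)(24.0016) = 1248.08 W = 1.248 kW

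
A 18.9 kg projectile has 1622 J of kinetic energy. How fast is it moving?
v = √(2·KE/m) = √(2·1622/18.9) = 13.1 m/s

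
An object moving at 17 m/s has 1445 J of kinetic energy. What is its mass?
m = 2·KE/v² = 2·1445/(17)² = 10.0 kg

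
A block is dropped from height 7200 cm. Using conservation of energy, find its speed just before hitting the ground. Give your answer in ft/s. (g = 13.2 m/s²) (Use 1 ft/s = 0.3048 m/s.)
Convert to SI: h = 72.0 m
mgh = ½mv² ⇒ v = √(2gh) = √(2·13.2·72.0) = 43.5982 m/s = 143.0 ft/s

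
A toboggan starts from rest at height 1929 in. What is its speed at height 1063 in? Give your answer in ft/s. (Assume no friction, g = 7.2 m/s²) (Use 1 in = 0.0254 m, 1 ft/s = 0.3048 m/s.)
Convert to SI: h₁−h₂ = 21.9964 m
mgh₁ = mgh₂ + ½mv² ⇒ v = √(2g(h₁−h₂)) = √(2·7.2·21.9964) = 17.7974 m/s = 58.39 ft/s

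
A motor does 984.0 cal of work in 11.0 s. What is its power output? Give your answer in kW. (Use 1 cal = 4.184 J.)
Convert to SI: W = 4117.06 J, t = 11.0 s
P = W/t = 4117.06/11.0 = 374.278 W = 0.3743 kW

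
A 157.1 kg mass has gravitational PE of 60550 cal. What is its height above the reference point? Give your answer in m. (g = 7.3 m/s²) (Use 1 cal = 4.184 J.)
Convert to SI: m = 157.1 kg, PE = 253341 J
h = PE/(mg) = 253341/(157.1·7.3) = 220.9 m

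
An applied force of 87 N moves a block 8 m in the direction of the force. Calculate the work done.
W = F·d = (87)(8) = 696.0 J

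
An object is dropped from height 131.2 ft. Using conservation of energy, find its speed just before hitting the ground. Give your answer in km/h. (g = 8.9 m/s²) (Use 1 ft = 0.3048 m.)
Convert to SI: h = 39.9898 m
mgh = ½mv² ⇒ v = √(2gh) = √(2·8.9·39.9898) = 26.6799 m/s = 96.05 km/h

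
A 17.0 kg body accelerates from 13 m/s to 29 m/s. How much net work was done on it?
W = ΔKE = ½m(v₂² − v₁²) = ½(17.0)(29² − 13²) = 5712.0 J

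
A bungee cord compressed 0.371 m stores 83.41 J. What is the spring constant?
k = 2·PE/x² = 2·83.41/(0.371)² = 1212 N/m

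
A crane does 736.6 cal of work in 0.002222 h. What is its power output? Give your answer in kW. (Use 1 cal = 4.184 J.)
Convert to SI: W = 3081.93 J, t = 7.9992 s
P = W/t = 3081.93/7.9992 = 385.28 W = 0.3853 kW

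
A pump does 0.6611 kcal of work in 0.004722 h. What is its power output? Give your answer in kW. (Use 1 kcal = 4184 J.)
Convert to SI: W = 2766.04 J, t = 16.9992 s
P = W/t = 2766.04/16.9992 = 162.716 W = 0.1627 kW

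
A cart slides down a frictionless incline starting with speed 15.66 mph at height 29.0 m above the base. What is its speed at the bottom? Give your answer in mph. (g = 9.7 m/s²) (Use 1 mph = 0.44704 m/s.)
Convert to SI: v₀ = 7.00065 m/s, h = 29.0 m
½mv₀² + mgh = ½mv² ⇒ v = √(v₀² + 2gh) = √(7.00065² + 2·9.7·29.0) = 24.7307 m/s = 55.32 mph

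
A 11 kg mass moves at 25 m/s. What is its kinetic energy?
KE = ½mv² = ½(11)(25)² = 3437.5 J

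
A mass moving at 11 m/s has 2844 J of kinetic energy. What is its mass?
m = 2·KE/v² = 2·2844/(11)² = 47.01 kg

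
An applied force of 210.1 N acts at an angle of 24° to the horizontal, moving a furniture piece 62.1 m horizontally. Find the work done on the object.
W = F·d·cosθ = (210.1)(62.1)cos(24°) = 11920 J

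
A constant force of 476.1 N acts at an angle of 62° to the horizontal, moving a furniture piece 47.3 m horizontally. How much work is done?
W = F·d·cosθ = (476.1)(47.3)cos(62°) = 10570 J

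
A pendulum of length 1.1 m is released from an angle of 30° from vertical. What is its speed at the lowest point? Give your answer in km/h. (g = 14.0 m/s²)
h = L(1 − cosθ) = 1.1(1 − cos30°) = 0.147372 m
v = √(2gh) = √(2·14.0·0.147372) = 2.03136 m/s = 7.313 km/h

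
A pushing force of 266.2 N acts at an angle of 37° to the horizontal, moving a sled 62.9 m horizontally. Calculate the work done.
W = F·d·cosθ = (266.2)(62.9)cos(37°) = 13370 J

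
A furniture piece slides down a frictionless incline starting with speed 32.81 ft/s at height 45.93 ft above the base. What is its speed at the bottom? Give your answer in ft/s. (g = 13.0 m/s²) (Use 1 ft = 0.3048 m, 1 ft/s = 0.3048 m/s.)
Convert to SI: v₀ = 10.0005 m/s, h = 13.9995 m
½mv₀² + mgh = ½mv² ⇒ v = √(v₀² + 2gh) = √(10.0005² + 2·13.0·13.9995) = 21.5406 m/s = 70.67 ft/s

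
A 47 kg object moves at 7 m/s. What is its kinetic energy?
KE = ½mv² = ½(47)(7)² = 1151.5 J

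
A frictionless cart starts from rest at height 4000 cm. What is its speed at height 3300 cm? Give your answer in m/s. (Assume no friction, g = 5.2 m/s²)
Convert to SI: h₁−h₂ = 7.0 m
mgh₁ = mgh₂ + ½mv² ⇒ v = √(2g(h₁−h₂)) = √(2·5.2·7.0) = 8.532 m/s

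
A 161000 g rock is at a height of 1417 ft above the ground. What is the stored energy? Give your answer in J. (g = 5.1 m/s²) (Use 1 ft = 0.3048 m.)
Convert to SI: m = 161.0 kg, h = 431.902 m
PE = mgh = (161.0)(5.1)(431.902) = 354600 J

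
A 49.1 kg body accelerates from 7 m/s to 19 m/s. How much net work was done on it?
W = ΔKE = ½m(v₂² − v₁²) = ½(49.1)(19² − 7²) = 7659.6 J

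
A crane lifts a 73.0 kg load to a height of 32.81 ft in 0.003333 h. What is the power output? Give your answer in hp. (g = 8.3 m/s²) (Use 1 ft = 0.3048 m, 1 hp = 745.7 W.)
Convert to SI: m = 73.0 kg, h = 10.0005 m, t = 11.9988 s
P = mgh/t = (73.0)(8.3)(10.0005)/11.9988 = 504.992 W = 0.6772 hp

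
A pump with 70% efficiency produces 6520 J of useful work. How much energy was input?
W_in = W_out/η = 6520/0.7 = 9314 J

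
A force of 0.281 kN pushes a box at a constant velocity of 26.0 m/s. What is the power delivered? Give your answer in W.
Convert to SI: F = 281.0 N, v = 26.0 m/s
P = Fv = (281.0)(26.0) = 7306 W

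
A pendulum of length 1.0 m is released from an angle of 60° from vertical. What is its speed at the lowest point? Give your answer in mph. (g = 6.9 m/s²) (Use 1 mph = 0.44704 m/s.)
h = L(1 − cosθ) = 1.0(1 − cos60°) = 0.5 m
v = √(2gh) = √(2·6.9·0.5) = 2.62679 m/s = 5.876 mph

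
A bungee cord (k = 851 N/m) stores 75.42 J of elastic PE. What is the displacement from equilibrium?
x = √(2·PE/k) = √(2·75.42/851) = 0.421 m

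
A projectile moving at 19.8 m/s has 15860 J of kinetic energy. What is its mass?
m = 2·KE/v² = 2·15860/(19.8)² = 80.91 kg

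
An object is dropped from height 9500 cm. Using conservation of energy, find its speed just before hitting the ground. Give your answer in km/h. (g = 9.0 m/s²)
Convert to SI: h = 95.0 m
mgh = ½mv² ⇒ v = √(2gh) = √(2·9.0·95.0) = 41.3521 m/s = 148.9 km/h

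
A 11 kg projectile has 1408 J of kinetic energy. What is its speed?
v = √(2·KE/m) = √(2·1408/11) = 16.0 m/s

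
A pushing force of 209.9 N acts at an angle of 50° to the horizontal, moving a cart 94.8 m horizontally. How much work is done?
W = F·d·cosθ = (209.9)(94.8)cos(50°) = 12790 J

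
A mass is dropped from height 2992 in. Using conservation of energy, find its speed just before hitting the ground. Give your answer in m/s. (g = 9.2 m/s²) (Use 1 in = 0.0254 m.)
Convert to SI: h = 75.9968 m
mgh = ½mv² ⇒ v = √(2gh) = √(2·9.2·75.9968) = 37.39 m/s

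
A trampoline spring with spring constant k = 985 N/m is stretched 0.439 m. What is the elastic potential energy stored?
PE = ½kx² = ½(985)(0.439)² = 94.92 J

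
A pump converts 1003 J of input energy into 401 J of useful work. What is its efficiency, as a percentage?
η = W_out/W_in = 401/1003 = 39.98%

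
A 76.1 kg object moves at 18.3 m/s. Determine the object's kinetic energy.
KE = ½mv² = ½(76.1)(18.3)² = 12740 J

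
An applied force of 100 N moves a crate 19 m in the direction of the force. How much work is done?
W = F·d = (100)(19) = 1900 J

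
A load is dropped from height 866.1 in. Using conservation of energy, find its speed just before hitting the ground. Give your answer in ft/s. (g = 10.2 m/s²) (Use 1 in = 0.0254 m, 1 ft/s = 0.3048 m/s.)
Convert to SI: h = 21.9989 m
mgh = ½mv² ⇒ v = √(2gh) = √(2·10.2·21.9989) = 21.1844 m/s = 69.5 ft/s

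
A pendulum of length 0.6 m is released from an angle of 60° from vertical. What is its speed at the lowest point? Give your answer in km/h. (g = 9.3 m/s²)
h = L(1 − cosθ) = 0.6(1 − cos60°) = 0.3 m
v = √(2gh) = √(2·9.3·0.3) = 2.3622 m/s = 8.504 km/h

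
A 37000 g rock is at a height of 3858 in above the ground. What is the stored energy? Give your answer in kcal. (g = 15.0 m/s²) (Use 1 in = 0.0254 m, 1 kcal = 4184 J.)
Convert to SI: m = 37.0 kg, h = 97.9932 m
PE = mgh = (37.0)(15.0)(97.9932) = 54386.2 J = 13.0 kcal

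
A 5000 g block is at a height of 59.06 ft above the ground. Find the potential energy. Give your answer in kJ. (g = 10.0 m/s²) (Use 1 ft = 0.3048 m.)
Convert to SI: m = 5.0 kg, h = 18.0015 m
PE = mgh = (5.0)(10.0)(18.0015) = 900.074 J = 0.9001 kJ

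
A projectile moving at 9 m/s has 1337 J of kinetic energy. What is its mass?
m = 2·KE/v² = 2·1337/(9)² = 33.01 kg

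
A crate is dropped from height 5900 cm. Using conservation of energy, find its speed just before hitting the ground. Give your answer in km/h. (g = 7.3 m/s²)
Convert to SI: h = 59.0 m
mgh = ½mv² ⇒ v = √(2gh) = √(2·7.3·59.0) = 29.3496 m/s = 105.7 km/h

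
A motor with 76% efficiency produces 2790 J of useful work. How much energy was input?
W_in = W_out/η = 2790/0.76 = 3671 J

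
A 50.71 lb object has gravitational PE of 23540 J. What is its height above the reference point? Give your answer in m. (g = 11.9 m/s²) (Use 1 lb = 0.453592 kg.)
Convert to SI: m = 23.0017 kg, PE = 23540.0 J
h = PE/(mg) = 23540.0/(23.0017·11.9) = 86.0 m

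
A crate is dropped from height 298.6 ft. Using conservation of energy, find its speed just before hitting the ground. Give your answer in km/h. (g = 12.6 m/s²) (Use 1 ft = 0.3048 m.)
Convert to SI: h = 91.0133 m
mgh = ½mv² ⇒ v = √(2gh) = √(2·12.6·91.0133) = 47.8909 m/s = 172.4 km/h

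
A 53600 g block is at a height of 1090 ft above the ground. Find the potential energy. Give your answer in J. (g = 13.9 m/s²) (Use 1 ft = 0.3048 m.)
Convert to SI: m = 53.6 kg, h = 332.232 m
PE = mgh = (53.6)(13.9)(332.232) = 247500 J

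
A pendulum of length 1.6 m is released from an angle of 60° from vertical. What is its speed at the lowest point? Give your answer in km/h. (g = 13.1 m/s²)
h = L(1 − cosθ) = 1.6(1 − cos60°) = 0.8 m
v = √(2gh) = √(2·13.1·0.8) = 4.57821 m/s = 16.48 km/h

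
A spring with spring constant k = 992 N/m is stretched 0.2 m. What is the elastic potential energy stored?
PE = ½kx² = ½(992)(0.2)² = 19.84 J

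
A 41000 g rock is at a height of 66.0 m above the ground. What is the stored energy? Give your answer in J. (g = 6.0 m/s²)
Convert to SI: m = 41.0 kg, h = 66.0 m
PE = mgh = (41.0)(6.0)(66.0) = 16240 J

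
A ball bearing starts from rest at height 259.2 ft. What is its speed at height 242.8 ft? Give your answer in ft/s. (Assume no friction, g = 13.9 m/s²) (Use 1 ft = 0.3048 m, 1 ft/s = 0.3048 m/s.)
Convert to SI: h₁−h₂ = 4.99872 m
mgh₁ = mgh₂ + ½mv² ⇒ v = √(2g(h₁−h₂)) = √(2·13.9·4.99872) = 11.7883 m/s = 38.68 ft/s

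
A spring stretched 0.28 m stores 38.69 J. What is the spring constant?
k = 2·PE/x² = 2·38.69/(0.28)² = 987.0 N/m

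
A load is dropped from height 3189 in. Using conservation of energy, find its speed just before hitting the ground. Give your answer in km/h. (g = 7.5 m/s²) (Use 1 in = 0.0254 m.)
Convert to SI: h = 81.0006 m
mgh = ½mv² ⇒ v = √(2gh) = √(2·7.5·81.0006) = 34.857 m/s = 125.5 km/h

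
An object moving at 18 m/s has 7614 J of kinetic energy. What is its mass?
m = 2·KE/v² = 2·7614/(18)² = 47.0 kg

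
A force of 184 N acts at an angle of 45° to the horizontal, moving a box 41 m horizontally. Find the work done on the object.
W = F·d·cosθ = (184)(41)cos(45°) = 5334 J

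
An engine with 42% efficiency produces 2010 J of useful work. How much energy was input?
W_in = W_out/η = 2010/0.42 = 4786 J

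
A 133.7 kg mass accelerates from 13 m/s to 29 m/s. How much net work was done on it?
W = ΔKE = ½m(v₂² − v₁²) = ½(133.7)(29² − 13²) = 44923.2 J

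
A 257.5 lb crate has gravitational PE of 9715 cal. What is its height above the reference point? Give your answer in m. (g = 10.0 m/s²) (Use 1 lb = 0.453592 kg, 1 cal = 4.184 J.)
Convert to SI: m = 116.8 kg, PE = 40647.6 J
h = PE/(mg) = 40647.6/(116.8·10.0) = 34.8 m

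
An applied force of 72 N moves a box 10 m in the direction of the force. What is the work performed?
W = F·d = (72)(10) = 720.0 J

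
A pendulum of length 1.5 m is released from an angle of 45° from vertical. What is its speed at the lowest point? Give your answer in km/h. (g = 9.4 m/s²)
h = L(1 − cosθ) = 1.5(1 − cos45°) = 0.43934 m
v = √(2gh) = √(2·9.4·0.43934) = 2.87395 m/s = 10.35 km/h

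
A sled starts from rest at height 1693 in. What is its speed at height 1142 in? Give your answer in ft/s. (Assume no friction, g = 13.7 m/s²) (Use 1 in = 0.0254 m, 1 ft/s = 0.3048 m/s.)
Convert to SI: h₁−h₂ = 13.9954 m
mgh₁ = mgh₂ + ½mv² ⇒ v = √(2g(h₁−h₂)) = √(2·13.7·13.9954) = 19.5825 m/s = 64.25 ft/s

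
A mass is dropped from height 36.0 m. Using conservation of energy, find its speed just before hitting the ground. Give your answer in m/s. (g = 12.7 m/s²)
mgh = ½mv² ⇒ v = √(2gh) = √(2·12.7·36.0) = 30.24 m/s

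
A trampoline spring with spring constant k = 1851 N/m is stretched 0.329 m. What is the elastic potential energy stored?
PE = ½kx² = ½(1851)(0.329)² = 100.2 J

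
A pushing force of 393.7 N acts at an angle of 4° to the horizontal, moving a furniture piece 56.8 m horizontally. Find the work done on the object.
W = F·d·cosθ = (393.7)(56.8)cos(4°) = 22310 J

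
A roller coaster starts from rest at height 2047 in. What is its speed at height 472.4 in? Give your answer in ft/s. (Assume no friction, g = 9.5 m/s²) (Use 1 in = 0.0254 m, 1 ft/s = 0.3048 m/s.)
Convert to SI: h₁−h₂ = 39.9948 m
mgh₁ = mgh₂ + ½mv² ⇒ v = √(2g(h₁−h₂)) = √(2·9.5·39.9948) = 27.5663 m/s = 90.44 ft/s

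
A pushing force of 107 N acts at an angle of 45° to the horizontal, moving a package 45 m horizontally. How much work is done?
W = F·d·cosθ = (107)(45)cos(45°) = 3405 J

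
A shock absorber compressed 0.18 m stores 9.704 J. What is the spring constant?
k = 2·PE/x² = 2·9.704/(0.18)² = 599.0 N/m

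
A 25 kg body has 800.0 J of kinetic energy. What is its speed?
v = √(2·KE/m) = √(2·800.0/25) = 8.0 m/s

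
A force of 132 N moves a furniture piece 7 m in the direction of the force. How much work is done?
W = F·d = (132)(7) = 924.0 J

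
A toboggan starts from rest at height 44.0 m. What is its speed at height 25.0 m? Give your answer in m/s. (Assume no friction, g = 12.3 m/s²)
mgh₁ = mgh₂ + ½mv² ⇒ v = √(2g(h₁−h₂)) = √(2·12.3·19.0) = 21.62 m/s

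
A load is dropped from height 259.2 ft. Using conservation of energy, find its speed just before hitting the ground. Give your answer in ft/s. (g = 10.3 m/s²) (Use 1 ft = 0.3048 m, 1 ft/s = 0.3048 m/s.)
Convert to SI: h = 79.0042 m
mgh = ½mv² ⇒ v = √(2gh) = √(2·10.3·79.0042) = 40.3421 m/s = 132.4 ft/s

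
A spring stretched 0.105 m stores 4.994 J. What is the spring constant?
k = 2·PE/x² = 2·4.994/(0.105)² = 905.9 N/m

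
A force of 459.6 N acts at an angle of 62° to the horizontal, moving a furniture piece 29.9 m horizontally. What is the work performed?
W = F·d·cosθ = (459.6)(29.9)cos(62°) = 6451 J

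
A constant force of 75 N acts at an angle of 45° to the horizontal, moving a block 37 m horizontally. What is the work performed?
W = F·d·cosθ = (75)(37)cos(45°) = 1962 J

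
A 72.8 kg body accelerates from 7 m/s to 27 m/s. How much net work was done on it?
W = ΔKE = ½m(v₂² − v₁²) = ½(72.8)(27² − 7²) = 24752.0 J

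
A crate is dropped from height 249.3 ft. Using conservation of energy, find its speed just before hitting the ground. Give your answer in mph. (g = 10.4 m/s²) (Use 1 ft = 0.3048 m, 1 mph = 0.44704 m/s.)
Convert to SI: h = 75.9866 m
mgh = ½mv² ⇒ v = √(2gh) = √(2·10.4·75.9866) = 39.7558 m/s = 88.93 mph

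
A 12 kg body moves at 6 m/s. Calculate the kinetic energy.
KE = ½mv² = ½(12)(6)² = 216.0 J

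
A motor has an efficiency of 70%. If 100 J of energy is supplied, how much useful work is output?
W_out = η·W_in = 0.7·100 = 70.0 J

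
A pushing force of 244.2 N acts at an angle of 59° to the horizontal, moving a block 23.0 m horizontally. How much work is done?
W = F·d·cosθ = (244.2)(23.0)cos(59°) = 2893 J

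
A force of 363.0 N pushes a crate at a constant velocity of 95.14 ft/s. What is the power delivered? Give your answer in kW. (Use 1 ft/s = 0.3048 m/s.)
Convert to SI: F = 363.0 N, v = 28.9987 m/s
P = Fv = (363.0)(28.9987) = 10526.5 W = 10.53 kW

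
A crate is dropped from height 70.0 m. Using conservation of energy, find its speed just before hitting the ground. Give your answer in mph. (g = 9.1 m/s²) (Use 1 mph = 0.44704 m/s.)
mgh = ½mv² ⇒ v = √(2gh) = √(2·9.1·70.0) = 35.6931 m/s = 79.84 mph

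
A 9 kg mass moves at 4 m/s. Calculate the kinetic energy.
KE = ½mv² = ½(9)(4)² = 72.0 J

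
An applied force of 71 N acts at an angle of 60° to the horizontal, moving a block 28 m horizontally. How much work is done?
W = F·d·cosθ = (71)(28)cos(60°) = 994.0 J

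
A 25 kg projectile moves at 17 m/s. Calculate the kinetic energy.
KE = ½mv² = ½(25)(17)² = 3612.5 J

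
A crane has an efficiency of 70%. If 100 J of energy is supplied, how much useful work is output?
W_out = η·W_in = 0.7·100 = 70.0 J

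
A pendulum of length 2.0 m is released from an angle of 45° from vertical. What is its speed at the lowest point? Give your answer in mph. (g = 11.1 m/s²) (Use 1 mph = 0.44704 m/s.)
h = L(1 − cosθ) = 2.0(1 − cos45°) = 0.585786 m
v = √(2gh) = √(2·11.1·0.585786) = 3.60617 m/s = 8.067 mph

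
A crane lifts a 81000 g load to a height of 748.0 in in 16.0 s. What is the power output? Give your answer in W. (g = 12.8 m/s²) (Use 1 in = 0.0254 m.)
Convert to SI: m = 81.0 kg, h = 18.9992 m, t = 16.0 s
P = mgh/t = (81.0)(12.8)(18.9992)/16.0 = 1231 W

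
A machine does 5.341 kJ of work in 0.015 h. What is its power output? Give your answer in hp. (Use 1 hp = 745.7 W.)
Convert to SI: W = 5341.0 J, t = 54.0 s
P = W/t = 5341.0/54.0 = 98.9074 W = 0.1326 hp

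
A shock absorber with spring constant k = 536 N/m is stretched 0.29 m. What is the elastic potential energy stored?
PE = ½kx² = ½(536)(0.29)² = 22.54 J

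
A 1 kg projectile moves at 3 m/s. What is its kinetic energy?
KE = ½mv² = ½(1)(3)² = 4.5 J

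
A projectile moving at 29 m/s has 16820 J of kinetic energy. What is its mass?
m = 2·KE/v² = 2·16820/(29)² = 40.0 kg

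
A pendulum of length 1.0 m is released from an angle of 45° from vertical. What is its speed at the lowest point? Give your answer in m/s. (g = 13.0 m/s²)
h = L(1 − cosθ) = 1.0(1 − cos45°) = 0.292893 m
v = √(2gh) = √(2·13.0·0.292893) = 2.76 m/s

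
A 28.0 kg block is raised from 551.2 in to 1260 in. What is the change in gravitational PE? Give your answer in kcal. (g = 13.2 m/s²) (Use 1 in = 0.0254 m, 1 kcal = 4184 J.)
Convert to SI: m = 28.0 kg, Δh = 18.0035 m
ΔPE = mgΔh = (28.0)(13.2)(18.0035) = 6654.1 J = 1.59 kcal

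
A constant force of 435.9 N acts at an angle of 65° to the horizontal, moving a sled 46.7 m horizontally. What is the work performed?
W = F·d·cosθ = (435.9)(46.7)cos(65°) = 8603 J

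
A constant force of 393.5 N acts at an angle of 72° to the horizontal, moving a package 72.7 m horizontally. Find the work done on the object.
W = F·d·cosθ = (393.5)(72.7)cos(72°) = 8840 J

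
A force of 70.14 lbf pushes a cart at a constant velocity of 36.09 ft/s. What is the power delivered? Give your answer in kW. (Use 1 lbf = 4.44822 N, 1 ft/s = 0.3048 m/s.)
Convert to SI: F = 311.998 N, v = 11.0002 m/s
P = Fv = (311.998)(11.0002) = 3432.05 W = 3.432 kW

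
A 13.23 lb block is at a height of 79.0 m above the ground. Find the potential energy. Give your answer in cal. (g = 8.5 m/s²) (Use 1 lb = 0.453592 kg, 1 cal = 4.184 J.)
Convert to SI: m = 6.00102 kg, h = 79.0 m
PE = mgh = (6.00102)(8.5)(79.0) = 4029.69 J = 963.1 cal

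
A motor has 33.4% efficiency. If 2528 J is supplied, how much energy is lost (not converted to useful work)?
W_lost = W_in(1 − η) = 2528·(1 − 0.334) = 1684 J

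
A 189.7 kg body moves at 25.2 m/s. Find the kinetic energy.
KE = ½mv² = ½(189.7)(25.2)² = 60230 J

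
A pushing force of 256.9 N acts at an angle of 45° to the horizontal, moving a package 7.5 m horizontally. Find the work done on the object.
W = F·d·cosθ = (256.9)(7.5)cos(45°) = 1362 J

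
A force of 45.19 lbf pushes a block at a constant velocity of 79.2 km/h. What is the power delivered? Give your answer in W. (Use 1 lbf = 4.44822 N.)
Convert to SI: F = 201.015 N, v = 22.0 m/s
P = Fv = (201.015)(22.0) = 4422 W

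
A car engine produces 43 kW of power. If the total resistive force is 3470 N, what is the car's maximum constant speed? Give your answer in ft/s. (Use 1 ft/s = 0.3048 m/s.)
P = Fv ⇒ v = P/F = 43000 W/3470.0 N = 12.3919 m/s = 40.66 ft/s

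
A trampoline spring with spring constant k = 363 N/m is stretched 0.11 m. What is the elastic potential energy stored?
PE = ½kx² = ½(363)(0.11)² = 2.196 J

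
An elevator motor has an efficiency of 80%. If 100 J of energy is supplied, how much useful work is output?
W_out = η·W_in = 0.8·100 = 80.0 J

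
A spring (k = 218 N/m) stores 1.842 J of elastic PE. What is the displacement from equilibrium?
x = √(2·PE/k) = √(2·1.842/218) = 0.13 m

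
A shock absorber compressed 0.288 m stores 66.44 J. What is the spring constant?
k = 2·PE/x² = 2·66.44/(0.288)² = 1602 N/m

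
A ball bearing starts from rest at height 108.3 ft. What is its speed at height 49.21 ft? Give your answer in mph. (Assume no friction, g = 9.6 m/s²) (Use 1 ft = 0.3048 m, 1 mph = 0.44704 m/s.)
Convert to SI: h₁−h₂ = 18.0106 m
mgh₁ = mgh₂ + ½mv² ⇒ v = √(2g(h₁−h₂)) = √(2·9.6·18.0106) = 18.5958 m/s = 41.6 mph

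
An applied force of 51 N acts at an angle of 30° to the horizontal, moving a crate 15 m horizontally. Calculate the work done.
W = F·d·cosθ = (51)(15)cos(30°) = 662.5 J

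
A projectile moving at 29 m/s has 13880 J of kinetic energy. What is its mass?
m = 2·KE/v² = 2·13880/(29)² = 33.01 kg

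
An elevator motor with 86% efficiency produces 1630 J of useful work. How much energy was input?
W_in = W_out/η = 1630/0.86 = 1895 J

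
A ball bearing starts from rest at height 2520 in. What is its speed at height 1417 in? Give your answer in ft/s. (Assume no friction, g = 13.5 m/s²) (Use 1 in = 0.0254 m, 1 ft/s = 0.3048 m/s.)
Convert to SI: h₁−h₂ = 28.0162 m
mgh₁ = mgh₂ + ½mv² ⇒ v = √(2g(h₁−h₂)) = √(2·13.5·28.0162) = 27.5034 m/s = 90.23 ft/s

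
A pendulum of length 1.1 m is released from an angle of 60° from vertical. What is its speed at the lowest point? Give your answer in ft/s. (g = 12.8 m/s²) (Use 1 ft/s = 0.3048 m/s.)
h = L(1 − cosθ) = 1.1(1 − cos60°) = 0.55 m
v = √(2gh) = √(2·12.8·0.55) = 3.75233 m/s = 12.31 ft/s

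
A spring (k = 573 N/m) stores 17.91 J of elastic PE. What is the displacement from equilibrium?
x = √(2·PE/k) = √(2·17.91/573) = 0.25 m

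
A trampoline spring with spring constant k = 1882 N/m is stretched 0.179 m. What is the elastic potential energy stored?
PE = ½kx² = ½(1882)(0.179)² = 30.15 J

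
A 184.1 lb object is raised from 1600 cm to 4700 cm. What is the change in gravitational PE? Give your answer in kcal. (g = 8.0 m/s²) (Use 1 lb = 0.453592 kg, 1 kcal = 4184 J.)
Convert to SI: m = 83.5063 kg, Δh = 31.0 m
ΔPE = mgΔh = (83.5063)(8.0)(31.0) = 20709.6 J = 4.95 kcal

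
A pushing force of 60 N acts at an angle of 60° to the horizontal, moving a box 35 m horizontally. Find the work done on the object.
W = F·d·cosθ = (60)(35)cos(60°) = 1050 J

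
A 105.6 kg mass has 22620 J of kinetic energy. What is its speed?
v = √(2·KE/m) = √(2·22620/105.6) = 20.7 m/s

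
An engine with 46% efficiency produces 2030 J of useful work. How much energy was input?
W_in = W_out/η = 2030/0.46 = 4413 J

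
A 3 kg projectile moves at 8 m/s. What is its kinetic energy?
KE = ½mv² = ½(3)(8)² = 96.0 J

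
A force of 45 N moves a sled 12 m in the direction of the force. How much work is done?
W = F·d = (45)(12) = 540.0 J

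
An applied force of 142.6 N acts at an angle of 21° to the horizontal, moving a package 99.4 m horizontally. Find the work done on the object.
W = F·d·cosθ = (142.6)(99.4)cos(21°) = 13230 J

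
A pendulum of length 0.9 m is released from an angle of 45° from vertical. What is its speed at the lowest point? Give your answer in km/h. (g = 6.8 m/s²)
h = L(1 − cosθ) = 0.9(1 − cos45°) = 0.263604 m
v = √(2gh) = √(2·6.8·0.263604) = 1.89341 m/s = 6.816 km/h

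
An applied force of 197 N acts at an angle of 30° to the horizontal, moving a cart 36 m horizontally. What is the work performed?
W = F·d·cosθ = (197)(36)cos(30°) = 6142 J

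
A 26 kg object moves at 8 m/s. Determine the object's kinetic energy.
KE = ½mv² = ½(26)(8)² = 832.0 J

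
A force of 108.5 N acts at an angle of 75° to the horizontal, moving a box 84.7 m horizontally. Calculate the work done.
W = F·d·cosθ = (108.5)(84.7)cos(75°) = 2379 J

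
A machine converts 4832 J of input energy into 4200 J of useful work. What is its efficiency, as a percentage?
η = W_out/W_in = 4200/4832 = 86.92%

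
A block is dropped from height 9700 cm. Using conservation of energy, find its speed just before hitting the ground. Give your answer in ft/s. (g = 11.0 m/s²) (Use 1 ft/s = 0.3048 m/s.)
Convert to SI: h = 97.0 m
mgh = ½mv² ⇒ v = √(2gh) = √(2·11.0·97.0) = 46.1952 m/s = 151.6 ft/s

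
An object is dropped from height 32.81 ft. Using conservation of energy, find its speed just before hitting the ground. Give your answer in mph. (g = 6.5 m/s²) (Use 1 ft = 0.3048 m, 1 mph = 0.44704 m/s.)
Convert to SI: h = 10.0005 m
mgh = ½mv² ⇒ v = √(2gh) = √(2·6.5·10.0005) = 11.402 m/s = 25.51 mph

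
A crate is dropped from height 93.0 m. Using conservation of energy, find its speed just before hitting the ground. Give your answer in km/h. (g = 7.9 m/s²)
mgh = ½mv² ⇒ v = √(2gh) = √(2·7.9·93.0) = 38.3328 m/s = 138.0 km/h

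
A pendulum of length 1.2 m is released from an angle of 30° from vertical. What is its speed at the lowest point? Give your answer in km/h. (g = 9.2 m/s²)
h = L(1 − cosθ) = 1.2(1 − cos30°) = 0.16077 m
v = √(2gh) = √(2·9.2·0.16077) = 1.71993 m/s = 6.192 km/h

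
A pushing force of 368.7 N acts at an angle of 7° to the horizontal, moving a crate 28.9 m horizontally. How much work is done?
W = F·d·cosθ = (368.7)(28.9)cos(7°) = 10580 J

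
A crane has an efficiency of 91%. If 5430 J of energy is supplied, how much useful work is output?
W_out = η·W_in = 0.91·5430 = 4941.3 J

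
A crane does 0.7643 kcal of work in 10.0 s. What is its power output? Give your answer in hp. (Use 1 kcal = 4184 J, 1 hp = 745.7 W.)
Convert to SI: W = 3197.83 J, t = 10.0 s
P = W/t = 3197.83/10.0 = 319.783 W = 0.4288 hp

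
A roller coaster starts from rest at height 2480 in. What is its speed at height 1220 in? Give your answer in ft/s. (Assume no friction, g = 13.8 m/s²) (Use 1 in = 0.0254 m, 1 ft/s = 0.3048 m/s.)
Convert to SI: h₁−h₂ = 32.004 m
mgh₁ = mgh₂ + ½mv² ⇒ v = √(2g(h₁−h₂)) = √(2·13.8·32.004) = 29.7205 m/s = 97.51 ft/s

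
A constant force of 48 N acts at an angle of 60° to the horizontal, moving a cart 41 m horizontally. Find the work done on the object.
W = F·d·cosθ = (48)(41)cos(60°) = 984.0 J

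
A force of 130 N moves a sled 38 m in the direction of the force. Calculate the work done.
W = F·d = (130)(38) = 4940 J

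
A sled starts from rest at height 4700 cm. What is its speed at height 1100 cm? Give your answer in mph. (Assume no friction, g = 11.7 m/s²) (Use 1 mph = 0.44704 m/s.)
Convert to SI: h₁−h₂ = 36.0 m
mgh₁ = mgh₂ + ½mv² ⇒ v = √(2g(h₁−h₂)) = √(2·11.7·36.0) = 29.0241 m/s = 64.93 mph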